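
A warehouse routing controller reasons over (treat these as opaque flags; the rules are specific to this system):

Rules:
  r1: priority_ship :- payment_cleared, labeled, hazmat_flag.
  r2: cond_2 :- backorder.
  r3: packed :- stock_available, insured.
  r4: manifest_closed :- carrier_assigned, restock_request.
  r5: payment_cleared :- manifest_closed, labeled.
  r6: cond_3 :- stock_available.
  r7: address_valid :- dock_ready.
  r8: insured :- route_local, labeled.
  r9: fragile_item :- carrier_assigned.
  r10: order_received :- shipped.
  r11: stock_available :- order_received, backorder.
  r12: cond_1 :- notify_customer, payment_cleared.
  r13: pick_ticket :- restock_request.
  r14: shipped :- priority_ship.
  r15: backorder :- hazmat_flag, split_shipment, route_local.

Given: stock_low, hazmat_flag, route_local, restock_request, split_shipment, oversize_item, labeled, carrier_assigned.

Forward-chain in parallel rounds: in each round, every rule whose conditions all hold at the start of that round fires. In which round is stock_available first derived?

Round 1: r4 [manifest_closed :- carrier_assigned, restock_request.]; r8 [insured :- route_local, labeled.]; r9 [fragile_item :- carrier_assigned.]; r13 [pick_ticket :- restock_request.]; r15 [backorder :- hazmat_flag, split_shipment, route_local.]. Adds manifest_closed, insured, fragile_item, pick_ticket, backorder.
Round 2: r2 [cond_2 :- backorder.]; r5 [payment_cleared :- manifest_closed, labeled.]. Adds cond_2, payment_cleared.
Round 3: r1 [priority_ship :- payment_cleared, labeled, hazmat_flag.]. Adds priority_ship.
Round 4: r14 [shipped :- priority_ship.]. Adds shipped.
Round 5: r10 [order_received :- shipped.]. Adds order_received.
Round 6: r11 [stock_available :- order_received, backorder.]. Adds stock_available.
stock_available first appears in round 6.

6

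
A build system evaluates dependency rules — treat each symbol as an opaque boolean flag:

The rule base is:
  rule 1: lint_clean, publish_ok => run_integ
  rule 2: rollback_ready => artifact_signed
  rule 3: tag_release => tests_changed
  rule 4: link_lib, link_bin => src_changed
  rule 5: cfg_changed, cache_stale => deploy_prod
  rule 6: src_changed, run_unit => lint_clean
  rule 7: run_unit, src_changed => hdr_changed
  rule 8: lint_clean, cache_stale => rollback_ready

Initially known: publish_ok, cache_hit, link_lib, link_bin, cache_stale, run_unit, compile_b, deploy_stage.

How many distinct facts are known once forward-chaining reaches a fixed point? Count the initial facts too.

14

[1] rule 4 [link_lib, link_bin => src_changed]. ⇒ new: src_changed.
[2] rule 6 [src_changed, run_unit => lint_clean]; rule 7 [run_unit, src_changed => hdr_changed]. ⇒ new: lint_clean, hdr_changed.
[3] rule 1 [lint_clean, publish_ok => run_integ]; rule 8 [lint_clean, cache_stale => rollback_ready]. ⇒ new: run_integ, rollback_ready.
[4] rule 2 [rollback_ready => artifact_signed]. ⇒ new: artifact_signed.
Closure: {artifact_signed, cache_hit, cache_stale, compile_b, deploy_stage, hdr_changed, link_bin, link_lib, lint_clean, publish_ok, rollback_ready, run_integ, run_unit, src_changed} — 14 facts.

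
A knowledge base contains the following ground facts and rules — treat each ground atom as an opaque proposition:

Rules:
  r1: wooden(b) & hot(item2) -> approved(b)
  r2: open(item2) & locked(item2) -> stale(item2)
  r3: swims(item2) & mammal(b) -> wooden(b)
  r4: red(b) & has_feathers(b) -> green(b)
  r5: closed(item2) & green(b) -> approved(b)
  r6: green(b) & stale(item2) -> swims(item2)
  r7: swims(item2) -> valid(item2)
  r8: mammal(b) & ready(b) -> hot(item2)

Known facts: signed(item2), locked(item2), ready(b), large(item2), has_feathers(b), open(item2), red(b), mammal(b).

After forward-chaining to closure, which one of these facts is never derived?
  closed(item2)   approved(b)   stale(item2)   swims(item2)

[1] r2 [open(item2) & locked(item2) -> stale(item2)]; r4 [red(b) & has_feathers(b) -> green(b)]; r8 [mammal(b) & ready(b) -> hot(item2)]. ⇒ new: stale(item2), green(b), hot(item2).
[2] r6 [green(b) & stale(item2) -> swims(item2)]. ⇒ new: swims(item2).
[3] r3 [swims(item2) & mammal(b) -> wooden(b)]; r7 [swims(item2) -> valid(item2)]. ⇒ new: wooden(b), valid(item2).
[4] r1 [wooden(b) & hot(item2) -> approved(b)]. ⇒ new: approved(b).
Derived: swims(item2) (round 2), stale(item2) (round 1), approved(b) (round 4). closed(item2) never appears in any round.

closed(item2)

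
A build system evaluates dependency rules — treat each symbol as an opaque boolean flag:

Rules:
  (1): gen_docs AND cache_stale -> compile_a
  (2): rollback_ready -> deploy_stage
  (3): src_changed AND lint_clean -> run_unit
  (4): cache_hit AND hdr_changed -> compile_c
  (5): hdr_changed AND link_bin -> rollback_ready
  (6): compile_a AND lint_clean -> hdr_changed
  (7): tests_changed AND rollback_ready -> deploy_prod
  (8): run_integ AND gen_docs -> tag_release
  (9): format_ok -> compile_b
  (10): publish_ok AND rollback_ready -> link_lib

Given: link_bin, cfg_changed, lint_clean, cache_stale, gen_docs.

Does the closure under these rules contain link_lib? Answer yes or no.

no

[1] (1) [gen_docs AND cache_stale -> compile_a]. ⇒ new: compile_a.
[2] (6) [compile_a AND lint_clean -> hdr_changed]. ⇒ new: hdr_changed.
[3] (5) [hdr_changed AND link_bin -> rollback_ready]. ⇒ new: rollback_ready.
[4] (2) [rollback_ready -> deploy_stage]. ⇒ new: deploy_stage.
Fixed point reached. link_lib is concluded only by (10); (10) needs publish_ok (never derived).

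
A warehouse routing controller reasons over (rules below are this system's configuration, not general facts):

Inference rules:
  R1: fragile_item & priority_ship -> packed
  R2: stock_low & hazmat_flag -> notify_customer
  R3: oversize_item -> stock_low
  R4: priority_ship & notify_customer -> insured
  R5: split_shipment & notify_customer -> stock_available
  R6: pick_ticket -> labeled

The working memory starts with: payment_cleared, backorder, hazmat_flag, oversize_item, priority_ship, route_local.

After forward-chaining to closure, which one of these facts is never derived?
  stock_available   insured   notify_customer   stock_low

stock_available

Round 1: R3 [oversize_item -> stock_low]. Adds stock_low.
Round 2: R2 [stock_low & hazmat_flag -> notify_customer]. Adds notify_customer.
Round 3: R4 [priority_ship & notify_customer -> insured]. Adds insured.
Derived: notify_customer (round 2), stock_low (round 1), insured (round 3). stock_available never appears in any round.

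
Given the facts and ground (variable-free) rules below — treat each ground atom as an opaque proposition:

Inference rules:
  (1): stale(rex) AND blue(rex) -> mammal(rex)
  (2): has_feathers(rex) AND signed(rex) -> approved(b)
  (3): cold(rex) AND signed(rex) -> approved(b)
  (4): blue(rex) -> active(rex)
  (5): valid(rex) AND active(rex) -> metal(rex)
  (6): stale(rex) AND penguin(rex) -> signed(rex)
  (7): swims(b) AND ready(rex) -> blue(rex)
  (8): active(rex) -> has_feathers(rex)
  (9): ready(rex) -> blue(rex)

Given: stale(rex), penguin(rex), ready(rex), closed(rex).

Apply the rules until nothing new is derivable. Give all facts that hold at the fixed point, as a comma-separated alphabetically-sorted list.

active(rex), approved(b), blue(rex), closed(rex), has_feathers(rex), mammal(rex), penguin(rex), ready(rex), signed(rex), stale(rex)

[1] (6) [stale(rex) AND penguin(rex) -> signed(rex)]; (9) [ready(rex) -> blue(rex)]. ⇒ new: signed(rex), blue(rex).
[2] (1) [stale(rex) AND blue(rex) -> mammal(rex)]; (4) [blue(rex) -> active(rex)]. ⇒ new: mammal(rex), active(rex).
[3] (8) [active(rex) -> has_feathers(rex)]. ⇒ new: has_feathers(rex).
[4] (2) [has_feathers(rex) AND signed(rex) -> approved(b)]. ⇒ new: approved(b).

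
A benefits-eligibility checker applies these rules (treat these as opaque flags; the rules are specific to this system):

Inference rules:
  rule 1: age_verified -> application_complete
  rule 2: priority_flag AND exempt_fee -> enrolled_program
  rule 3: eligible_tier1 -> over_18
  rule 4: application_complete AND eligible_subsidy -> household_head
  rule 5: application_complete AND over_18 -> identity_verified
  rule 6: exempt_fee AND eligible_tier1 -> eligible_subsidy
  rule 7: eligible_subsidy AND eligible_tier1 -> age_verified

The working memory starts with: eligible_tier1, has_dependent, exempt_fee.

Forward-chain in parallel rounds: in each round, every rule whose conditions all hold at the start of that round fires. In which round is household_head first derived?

4

Round 1 — rule 3, rule 6, derive over_18, eligible_subsidy.
Round 2 — rule 7, derive age_verified.
Round 3 — rule 1, derive application_complete.
Round 4 — rule 4, rule 5, derive household_head, identity_verified.
household_head first appears in round 4.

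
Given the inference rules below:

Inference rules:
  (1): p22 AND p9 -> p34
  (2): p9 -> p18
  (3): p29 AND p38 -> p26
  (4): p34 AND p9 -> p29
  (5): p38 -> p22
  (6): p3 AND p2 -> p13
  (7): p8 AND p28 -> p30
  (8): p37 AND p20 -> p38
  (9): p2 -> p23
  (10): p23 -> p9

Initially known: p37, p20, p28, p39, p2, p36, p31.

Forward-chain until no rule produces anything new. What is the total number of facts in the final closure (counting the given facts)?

Round 1 fires (8), (9), giving p38, p23.
Round 2 fires (5), (10), giving p22, p9.
Round 3 fires (1), (2), giving p34, p18.
Round 4 fires (4), giving p29.
Round 5 fires (3), giving p26.
Closure: {p18, p2, p20, p22, p23, p26, p28, p29, p31, p34, p36, p37, p38, p39, p9} — 15 facts.

15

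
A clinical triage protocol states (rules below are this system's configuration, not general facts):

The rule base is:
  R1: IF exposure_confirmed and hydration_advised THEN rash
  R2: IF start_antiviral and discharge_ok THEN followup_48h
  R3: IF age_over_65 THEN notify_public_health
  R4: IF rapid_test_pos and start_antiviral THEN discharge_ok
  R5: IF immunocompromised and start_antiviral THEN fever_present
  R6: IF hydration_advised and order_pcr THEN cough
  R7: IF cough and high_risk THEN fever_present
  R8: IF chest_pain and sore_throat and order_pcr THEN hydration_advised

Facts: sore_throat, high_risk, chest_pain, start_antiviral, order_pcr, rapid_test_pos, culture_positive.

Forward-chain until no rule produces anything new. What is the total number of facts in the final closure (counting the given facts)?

12

Round 1 fires R4, R8, giving discharge_ok, hydration_advised.
Round 2 fires R2, R6, giving followup_48h, cough.
Round 3 fires R7, giving fever_present.
Closure: {chest_pain, cough, culture_positive, discharge_ok, fever_present, followup_48h, high_risk, hydration_advised, order_pcr, rapid_test_pos, sore_throat, start_antiviral} — 12 facts.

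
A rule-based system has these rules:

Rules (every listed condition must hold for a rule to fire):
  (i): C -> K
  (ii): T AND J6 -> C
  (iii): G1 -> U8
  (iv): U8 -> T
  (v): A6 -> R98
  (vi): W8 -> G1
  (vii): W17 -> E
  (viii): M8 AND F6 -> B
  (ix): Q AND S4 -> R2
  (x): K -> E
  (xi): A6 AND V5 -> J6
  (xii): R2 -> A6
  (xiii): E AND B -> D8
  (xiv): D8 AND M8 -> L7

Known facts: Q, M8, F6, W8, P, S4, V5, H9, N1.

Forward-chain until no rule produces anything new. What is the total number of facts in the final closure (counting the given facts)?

Round 1: (vi) [W8 -> G1]; (viii) [M8 AND F6 -> B]; (ix) [Q AND S4 -> R2]. New: G1, B, R2.
Round 2: (iii) [G1 -> U8]; (xii) [R2 -> A6]. New: U8, A6.
Round 3: (iv) [U8 -> T]; (v) [A6 -> R98]; (xi) [A6 AND V5 -> J6]. New: T, R98, J6.
Round 4: (ii) [T AND J6 -> C]. New: C.
Round 5: (i) [C -> K]. New: K.
Round 6: (x) [K -> E]. New: E.
Round 7: (xiii) [E AND B -> D8]. New: D8.
Round 8: (xiv) [D8 AND M8 -> L7]. New: L7.
Closure: {A6, B, C, D8, E, F6, G1, H9, J6, K, L7, M8, N1, P, Q, R2, R98, S4, T, U8, V5, W8} — 22 facts.

22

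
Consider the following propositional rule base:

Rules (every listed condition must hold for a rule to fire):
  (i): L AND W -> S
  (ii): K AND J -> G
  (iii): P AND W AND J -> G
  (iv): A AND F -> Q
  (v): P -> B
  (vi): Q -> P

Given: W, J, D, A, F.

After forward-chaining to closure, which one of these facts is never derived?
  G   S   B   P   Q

S

Round 1 — (iv), derive Q.
Round 2 — (vi), derive P.
Round 3 — (iii), (v), derive G, B.
Derived: P (round 2), Q (round 1), G (round 3), B (round 3). S never appears in any round.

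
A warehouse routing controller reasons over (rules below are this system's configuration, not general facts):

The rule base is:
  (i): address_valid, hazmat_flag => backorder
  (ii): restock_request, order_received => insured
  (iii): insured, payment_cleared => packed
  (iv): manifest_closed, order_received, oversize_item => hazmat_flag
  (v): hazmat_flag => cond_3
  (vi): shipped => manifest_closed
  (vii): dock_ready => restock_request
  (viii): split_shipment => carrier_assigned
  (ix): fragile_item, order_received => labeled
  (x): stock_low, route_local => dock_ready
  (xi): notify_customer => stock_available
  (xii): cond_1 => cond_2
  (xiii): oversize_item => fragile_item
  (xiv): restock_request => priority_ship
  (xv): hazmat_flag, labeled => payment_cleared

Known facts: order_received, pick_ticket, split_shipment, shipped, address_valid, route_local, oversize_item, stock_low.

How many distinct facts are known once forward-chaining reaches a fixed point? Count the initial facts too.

Round 1 — (vi), (viii), (x), (xiii), derive manifest_closed, carrier_assigned, dock_ready, fragile_item.
Round 2 — (iv), (vii), (ix), derive hazmat_flag, restock_request, labeled.
Round 3 — (i), (ii), (v), (xiv), (xv), derive backorder, insured, cond_3, priority_ship, payment_cleared.
Round 4 — (iii), derive packed.
Closure: {address_valid, backorder, carrier_assigned, cond_3, dock_ready, fragile_item, hazmat_flag, insured, labeled, manifest_closed, order_received, oversize_item, packed, payment_cleared, pick_ticket, priority_ship, restock_request, route_local, shipped, split_shipment, stock_low} — 21 facts.

21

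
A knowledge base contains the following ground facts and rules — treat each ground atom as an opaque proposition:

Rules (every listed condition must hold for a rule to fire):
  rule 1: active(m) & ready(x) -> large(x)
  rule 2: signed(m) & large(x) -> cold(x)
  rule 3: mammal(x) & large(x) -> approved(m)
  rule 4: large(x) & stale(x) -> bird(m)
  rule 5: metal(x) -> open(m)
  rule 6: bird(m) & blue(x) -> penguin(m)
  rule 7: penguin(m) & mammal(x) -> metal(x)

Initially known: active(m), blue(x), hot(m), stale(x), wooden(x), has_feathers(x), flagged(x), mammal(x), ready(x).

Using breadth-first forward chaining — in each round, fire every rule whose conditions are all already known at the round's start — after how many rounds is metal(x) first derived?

4

[1] rule 1 [active(m) & ready(x) -> large(x)]. ⇒ new: large(x).
[2] rule 3 [mammal(x) & large(x) -> approved(m)]; rule 4 [large(x) & stale(x) -> bird(m)]. ⇒ new: approved(m), bird(m).
[3] rule 6 [bird(m) & blue(x) -> penguin(m)]. ⇒ new: penguin(m).
[4] rule 7 [penguin(m) & mammal(x) -> metal(x)]. ⇒ new: metal(x).
metal(x) first appears in round 4.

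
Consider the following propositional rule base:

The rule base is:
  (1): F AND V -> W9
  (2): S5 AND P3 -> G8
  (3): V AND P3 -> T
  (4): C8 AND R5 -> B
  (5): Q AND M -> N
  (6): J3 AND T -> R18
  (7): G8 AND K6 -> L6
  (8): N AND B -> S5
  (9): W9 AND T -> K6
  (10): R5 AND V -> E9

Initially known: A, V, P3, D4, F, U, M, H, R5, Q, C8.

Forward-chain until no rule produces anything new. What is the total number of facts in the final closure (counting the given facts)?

20

Round 1: (1) [F AND V -> W9]; (3) [V AND P3 -> T]; (4) [C8 AND R5 -> B]; (5) [Q AND M -> N]; (10) [R5 AND V -> E9]. Adds W9, T, B, N, E9.
Round 2: (8) [N AND B -> S5]; (9) [W9 AND T -> K6]. Adds S5, K6.
Round 3: (2) [S5 AND P3 -> G8]. Adds G8.
Round 4: (7) [G8 AND K6 -> L6]. Adds L6.
Closure: {A, B, C8, D4, E9, F, G8, H, K6, L6, M, N, P3, Q, R5, S5, T, U, V, W9} — 20 facts.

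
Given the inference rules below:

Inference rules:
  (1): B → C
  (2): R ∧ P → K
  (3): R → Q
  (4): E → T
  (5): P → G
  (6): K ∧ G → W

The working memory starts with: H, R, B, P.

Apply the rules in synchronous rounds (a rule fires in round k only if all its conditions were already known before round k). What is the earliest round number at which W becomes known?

2

Round 1: (1) [B → C]; (2) [R ∧ P → K]; (3) [R → Q]; (5) [P → G]. New: C, K, Q, G.
Round 2: (6) [K ∧ G → W]. New: W.
W first appears in round 2.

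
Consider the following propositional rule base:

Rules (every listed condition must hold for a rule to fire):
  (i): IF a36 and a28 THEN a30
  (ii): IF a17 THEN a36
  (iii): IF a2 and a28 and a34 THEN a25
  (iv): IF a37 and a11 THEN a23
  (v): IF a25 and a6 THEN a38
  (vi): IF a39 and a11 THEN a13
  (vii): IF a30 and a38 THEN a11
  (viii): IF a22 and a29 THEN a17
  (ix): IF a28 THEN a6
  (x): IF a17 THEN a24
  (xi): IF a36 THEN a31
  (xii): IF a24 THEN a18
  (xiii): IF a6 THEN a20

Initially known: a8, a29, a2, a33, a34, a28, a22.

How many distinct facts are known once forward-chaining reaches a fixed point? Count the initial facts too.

18

[1] (iii) [IF a2 and a28 and a34 THEN a25]; (viii) [IF a22 and a29 THEN a17]; (ix) [IF a28 THEN a6]. ⇒ new: a25, a17, a6.
[2] (ii) [IF a17 THEN a36]; (v) [IF a25 and a6 THEN a38]; (x) [IF a17 THEN a24]; (xiii) [IF a6 THEN a20]. ⇒ new: a36, a38, a24, a20.
[3] (i) [IF a36 and a28 THEN a30]; (xi) [IF a36 THEN a31]; (xii) [IF a24 THEN a18]. ⇒ new: a30, a31, a18.
[4] (vii) [IF a30 and a38 THEN a11]. ⇒ new: a11.
Closure: {a11, a17, a18, a2, a20, a22, a24, a25, a28, a29, a30, a31, a33, a34, a36, a38, a6, a8} — 18 facts.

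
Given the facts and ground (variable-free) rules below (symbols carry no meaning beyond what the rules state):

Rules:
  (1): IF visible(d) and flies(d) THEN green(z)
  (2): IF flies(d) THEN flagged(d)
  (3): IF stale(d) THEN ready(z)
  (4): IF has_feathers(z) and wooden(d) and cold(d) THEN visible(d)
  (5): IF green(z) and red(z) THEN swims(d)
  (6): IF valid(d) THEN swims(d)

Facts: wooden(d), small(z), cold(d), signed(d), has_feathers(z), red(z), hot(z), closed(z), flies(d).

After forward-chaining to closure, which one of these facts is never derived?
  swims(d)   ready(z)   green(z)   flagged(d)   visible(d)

ready(z)

[1] (2) [IF flies(d) THEN flagged(d)]; (4) [IF has_feathers(z) and wooden(d) and cold(d) THEN visible(d)]. ⇒ new: flagged(d), visible(d).
[2] (1) [IF visible(d) and flies(d) THEN green(z)]. ⇒ new: green(z).
[3] (5) [IF green(z) and red(z) THEN swims(d)]. ⇒ new: swims(d).
Derived: swims(d) (round 3), flagged(d) (round 1), visible(d) (round 1), green(z) (round 2). ready(z) never appears in any round.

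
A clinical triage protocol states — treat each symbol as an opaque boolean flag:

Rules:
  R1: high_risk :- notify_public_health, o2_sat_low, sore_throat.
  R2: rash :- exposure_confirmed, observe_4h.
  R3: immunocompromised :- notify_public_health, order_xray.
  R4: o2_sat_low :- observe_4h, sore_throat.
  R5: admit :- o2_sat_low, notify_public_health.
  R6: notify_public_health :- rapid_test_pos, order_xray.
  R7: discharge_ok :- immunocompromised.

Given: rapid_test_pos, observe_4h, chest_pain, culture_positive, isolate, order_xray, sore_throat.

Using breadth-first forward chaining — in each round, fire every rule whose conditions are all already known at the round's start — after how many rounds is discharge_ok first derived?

Round 1 fires R4, R6, giving o2_sat_low, notify_public_health.
Round 2 fires R1, R3, R5, giving high_risk, immunocompromised, admit.
Round 3 fires R7, giving discharge_ok.
discharge_ok first appears in round 3.

3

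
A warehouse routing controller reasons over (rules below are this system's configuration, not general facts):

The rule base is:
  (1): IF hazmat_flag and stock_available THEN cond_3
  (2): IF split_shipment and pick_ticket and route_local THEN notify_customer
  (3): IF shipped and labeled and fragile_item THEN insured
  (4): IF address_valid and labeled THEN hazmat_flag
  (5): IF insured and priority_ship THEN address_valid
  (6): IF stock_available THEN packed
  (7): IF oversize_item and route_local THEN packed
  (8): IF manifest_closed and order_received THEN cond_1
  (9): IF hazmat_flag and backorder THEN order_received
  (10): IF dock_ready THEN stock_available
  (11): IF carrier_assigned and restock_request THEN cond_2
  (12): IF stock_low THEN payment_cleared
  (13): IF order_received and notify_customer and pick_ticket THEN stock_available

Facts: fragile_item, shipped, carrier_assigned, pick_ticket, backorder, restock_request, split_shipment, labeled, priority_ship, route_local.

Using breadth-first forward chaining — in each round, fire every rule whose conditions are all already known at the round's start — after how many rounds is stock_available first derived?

5

Round 1 fires (2), (3), (11), giving notify_customer, insured, cond_2.
Round 2 fires (5), giving address_valid.
Round 3 fires (4), giving hazmat_flag.
Round 4 fires (9), giving order_received.
Round 5 fires (13), giving stock_available.
stock_available first appears in round 5.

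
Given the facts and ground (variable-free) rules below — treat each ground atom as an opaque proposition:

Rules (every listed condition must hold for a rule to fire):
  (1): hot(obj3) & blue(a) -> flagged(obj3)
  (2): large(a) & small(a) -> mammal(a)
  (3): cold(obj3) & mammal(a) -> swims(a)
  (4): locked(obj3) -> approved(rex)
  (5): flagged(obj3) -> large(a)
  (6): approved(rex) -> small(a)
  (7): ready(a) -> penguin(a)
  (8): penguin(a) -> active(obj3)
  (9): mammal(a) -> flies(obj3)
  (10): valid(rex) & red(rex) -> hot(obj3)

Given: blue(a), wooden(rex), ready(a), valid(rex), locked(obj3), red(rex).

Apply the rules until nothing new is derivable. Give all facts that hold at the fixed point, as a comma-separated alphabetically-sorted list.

Round 1: (4) [locked(obj3) -> approved(rex)]; (7) [ready(a) -> penguin(a)]; (10) [valid(rex) & red(rex) -> hot(obj3)]. Adds approved(rex), penguin(a), hot(obj3).
Round 2: (1) [hot(obj3) & blue(a) -> flagged(obj3)]; (6) [approved(rex) -> small(a)]; (8) [penguin(a) -> active(obj3)]. Adds flagged(obj3), small(a), active(obj3).
Round 3: (5) [flagged(obj3) -> large(a)]. Adds large(a).
Round 4: (2) [large(a) & small(a) -> mammal(a)]. Adds mammal(a).
Round 5: (9) [mammal(a) -> flies(obj3)]. Adds flies(obj3).

active(obj3), approved(rex), blue(a), flagged(obj3), flies(obj3), hot(obj3), large(a), locked(obj3), mammal(a), penguin(a), ready(a), red(rex), small(a), valid(rex), wooden(rex)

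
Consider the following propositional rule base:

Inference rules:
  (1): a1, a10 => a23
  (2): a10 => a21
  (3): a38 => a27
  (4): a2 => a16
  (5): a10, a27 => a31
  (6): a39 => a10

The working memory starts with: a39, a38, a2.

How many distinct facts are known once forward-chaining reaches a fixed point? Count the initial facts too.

8

Round 1 fires (3), (4), (6), giving a27, a16, a10.
Round 2 fires (2), (5), giving a21, a31.
Closure: {a10, a16, a2, a21, a27, a31, a38, a39} — 8 facts.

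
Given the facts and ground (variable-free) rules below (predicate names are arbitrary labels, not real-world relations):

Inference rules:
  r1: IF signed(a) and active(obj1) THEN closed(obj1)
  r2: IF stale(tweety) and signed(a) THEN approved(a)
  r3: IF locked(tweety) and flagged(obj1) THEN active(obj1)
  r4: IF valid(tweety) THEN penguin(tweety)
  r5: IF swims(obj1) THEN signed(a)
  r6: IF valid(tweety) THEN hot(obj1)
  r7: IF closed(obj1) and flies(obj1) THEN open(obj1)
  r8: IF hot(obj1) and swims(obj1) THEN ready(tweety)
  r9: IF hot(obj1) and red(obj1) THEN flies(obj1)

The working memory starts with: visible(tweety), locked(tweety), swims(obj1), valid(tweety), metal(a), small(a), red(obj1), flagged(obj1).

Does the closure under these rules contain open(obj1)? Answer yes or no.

yes

Round 1: r3 [IF locked(tweety) and flagged(obj1) THEN active(obj1)]; r4 [IF valid(tweety) THEN penguin(tweety)]; r5 [IF swims(obj1) THEN signed(a)]; r6 [IF valid(tweety) THEN hot(obj1)]. New: active(obj1), penguin(tweety), signed(a), hot(obj1).
Round 2: r1 [IF signed(a) and active(obj1) THEN closed(obj1)]; r8 [IF hot(obj1) and swims(obj1) THEN ready(tweety)]; r9 [IF hot(obj1) and red(obj1) THEN flies(obj1)]. New: closed(obj1), ready(tweety), flies(obj1).
Round 3: r7 [IF closed(obj1) and flies(obj1) THEN open(obj1)]. New: open(obj1).
open(obj1) appears in round 3, so it is derivable.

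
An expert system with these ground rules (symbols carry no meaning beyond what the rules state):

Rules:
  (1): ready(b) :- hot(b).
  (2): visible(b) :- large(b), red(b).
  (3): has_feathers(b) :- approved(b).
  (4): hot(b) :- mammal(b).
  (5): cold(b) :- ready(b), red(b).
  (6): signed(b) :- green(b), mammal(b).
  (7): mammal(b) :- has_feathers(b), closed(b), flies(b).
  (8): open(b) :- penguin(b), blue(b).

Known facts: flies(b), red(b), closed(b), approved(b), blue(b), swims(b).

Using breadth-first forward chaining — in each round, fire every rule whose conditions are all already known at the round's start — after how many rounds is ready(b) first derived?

4

Round 1: (3) [has_feathers(b) :- approved(b).]. New: has_feathers(b).
Round 2: (7) [mammal(b) :- has_feathers(b), closed(b), flies(b).]. New: mammal(b).
Round 3: (4) [hot(b) :- mammal(b).]. New: hot(b).
Round 4: (1) [ready(b) :- hot(b).]. New: ready(b).
ready(b) first appears in round 4.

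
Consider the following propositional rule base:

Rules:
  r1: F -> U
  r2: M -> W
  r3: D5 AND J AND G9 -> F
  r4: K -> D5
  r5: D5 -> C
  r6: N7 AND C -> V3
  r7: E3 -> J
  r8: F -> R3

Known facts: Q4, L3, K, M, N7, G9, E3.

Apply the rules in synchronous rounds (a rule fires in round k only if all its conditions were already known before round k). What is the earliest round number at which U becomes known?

Round 1 fires r2, r4, r7, giving W, D5, J.
Round 2 fires r3, r5, giving F, C.
Round 3 fires r1, r6, r8, giving U, V3, R3.
U first appears in round 3.

3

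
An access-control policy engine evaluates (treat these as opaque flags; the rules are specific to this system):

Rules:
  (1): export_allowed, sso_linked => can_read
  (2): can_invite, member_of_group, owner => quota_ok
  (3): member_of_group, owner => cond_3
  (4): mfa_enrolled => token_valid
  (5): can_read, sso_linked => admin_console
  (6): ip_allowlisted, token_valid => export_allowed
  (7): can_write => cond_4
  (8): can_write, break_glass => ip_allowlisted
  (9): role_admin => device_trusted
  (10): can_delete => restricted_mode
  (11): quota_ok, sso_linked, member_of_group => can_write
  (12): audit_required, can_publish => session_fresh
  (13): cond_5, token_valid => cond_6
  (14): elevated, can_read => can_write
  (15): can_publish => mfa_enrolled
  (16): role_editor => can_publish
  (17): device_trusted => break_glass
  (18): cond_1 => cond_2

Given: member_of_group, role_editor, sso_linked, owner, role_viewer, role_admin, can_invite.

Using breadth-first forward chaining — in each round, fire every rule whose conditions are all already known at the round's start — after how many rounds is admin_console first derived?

6

Round 1 — (2), (3), (9), (16), derive quota_ok, cond_3, device_trusted, can_publish.
Round 2 — (11), (15), (17), derive can_write, mfa_enrolled, break_glass.
Round 3 — (4), (7), (8), derive token_valid, cond_4, ip_allowlisted.
Round 4 — (6), derive export_allowed.
Round 5 — (1), derive can_read.
Round 6 — (5), derive admin_console.
admin_console first appears in round 6.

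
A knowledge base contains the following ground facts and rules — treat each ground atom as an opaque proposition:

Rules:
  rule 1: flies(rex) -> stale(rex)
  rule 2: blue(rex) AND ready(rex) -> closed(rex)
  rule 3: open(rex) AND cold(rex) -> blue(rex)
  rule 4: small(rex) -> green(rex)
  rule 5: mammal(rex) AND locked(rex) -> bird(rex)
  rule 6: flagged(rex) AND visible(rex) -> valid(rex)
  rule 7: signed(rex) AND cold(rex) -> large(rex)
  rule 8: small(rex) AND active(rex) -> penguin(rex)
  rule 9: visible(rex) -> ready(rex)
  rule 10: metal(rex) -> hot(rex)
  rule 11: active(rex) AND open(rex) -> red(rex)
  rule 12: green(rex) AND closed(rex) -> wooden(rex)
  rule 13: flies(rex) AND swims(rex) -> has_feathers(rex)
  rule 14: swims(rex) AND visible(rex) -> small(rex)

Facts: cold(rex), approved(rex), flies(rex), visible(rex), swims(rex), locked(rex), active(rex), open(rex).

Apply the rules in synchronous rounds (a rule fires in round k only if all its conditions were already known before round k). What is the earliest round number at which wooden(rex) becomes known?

3

Round 1 fires rule 1, rule 3, rule 9, rule 11, rule 13, rule 14, giving stale(rex), blue(rex), ready(rex), red(rex), has_feathers(rex), small(rex).
Round 2 fires rule 2, rule 4, rule 8, giving closed(rex), green(rex), penguin(rex).
Round 3 fires rule 12, giving wooden(rex).
wooden(rex) first appears in round 3.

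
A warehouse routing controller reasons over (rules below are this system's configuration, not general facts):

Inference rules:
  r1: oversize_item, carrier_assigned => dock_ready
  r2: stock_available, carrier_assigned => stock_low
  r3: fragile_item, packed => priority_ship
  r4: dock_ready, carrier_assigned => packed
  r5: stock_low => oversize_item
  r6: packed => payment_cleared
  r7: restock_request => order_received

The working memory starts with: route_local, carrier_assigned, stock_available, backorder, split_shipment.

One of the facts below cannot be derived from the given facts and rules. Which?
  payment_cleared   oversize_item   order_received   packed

Round 1 fires r2, giving stock_low.
Round 2 fires r5, giving oversize_item.
Round 3 fires r1, giving dock_ready.
Round 4 fires r4, giving packed.
Round 5 fires r6, giving payment_cleared.
Derived: packed (round 4), oversize_item (round 2), payment_cleared (round 5). order_received never appears in any round.

order_received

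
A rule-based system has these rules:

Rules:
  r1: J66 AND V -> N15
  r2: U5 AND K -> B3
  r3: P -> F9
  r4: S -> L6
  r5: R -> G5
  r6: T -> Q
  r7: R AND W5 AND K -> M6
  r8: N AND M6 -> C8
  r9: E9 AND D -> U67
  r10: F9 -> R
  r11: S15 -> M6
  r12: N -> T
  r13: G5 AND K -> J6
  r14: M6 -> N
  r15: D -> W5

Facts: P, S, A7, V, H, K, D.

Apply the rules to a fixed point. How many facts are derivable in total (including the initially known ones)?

18

Round 1 fires r3, r4, r15, giving F9, L6, W5.
Round 2 fires r10, giving R.
Round 3 fires r5, r7, giving G5, M6.
Round 4 fires r13, r14, giving J6, N.
Round 5 fires r8, r12, giving C8, T.
Round 6 fires r6, giving Q.
Closure: {A7, C8, D, F9, G5, H, J6, K, L6, M6, N, P, Q, R, S, T, V, W5} — 18 facts.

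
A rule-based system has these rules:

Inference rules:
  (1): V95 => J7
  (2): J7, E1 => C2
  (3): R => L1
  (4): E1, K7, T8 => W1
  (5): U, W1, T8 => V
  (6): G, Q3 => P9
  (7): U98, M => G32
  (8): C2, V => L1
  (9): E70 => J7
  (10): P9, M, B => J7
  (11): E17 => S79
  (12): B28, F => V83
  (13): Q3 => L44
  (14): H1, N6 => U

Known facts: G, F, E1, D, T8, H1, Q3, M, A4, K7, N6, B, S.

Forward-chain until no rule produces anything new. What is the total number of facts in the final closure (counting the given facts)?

21

Round 1: (4) [E1, K7, T8 => W1]; (6) [G, Q3 => P9]; (13) [Q3 => L44]; (14) [H1, N6 => U]. Adds W1, P9, L44, U.
Round 2: (5) [U, W1, T8 => V]; (10) [P9, M, B => J7]. Adds V, J7.
Round 3: (2) [J7, E1 => C2]. Adds C2.
Round 4: (8) [C2, V => L1]. Adds L1.
Closure: {A4, B, C2, D, E1, F, G, H1, J7, K7, L1, L44, M, N6, P9, Q3, S, T8, U, V, W1} — 21 facts.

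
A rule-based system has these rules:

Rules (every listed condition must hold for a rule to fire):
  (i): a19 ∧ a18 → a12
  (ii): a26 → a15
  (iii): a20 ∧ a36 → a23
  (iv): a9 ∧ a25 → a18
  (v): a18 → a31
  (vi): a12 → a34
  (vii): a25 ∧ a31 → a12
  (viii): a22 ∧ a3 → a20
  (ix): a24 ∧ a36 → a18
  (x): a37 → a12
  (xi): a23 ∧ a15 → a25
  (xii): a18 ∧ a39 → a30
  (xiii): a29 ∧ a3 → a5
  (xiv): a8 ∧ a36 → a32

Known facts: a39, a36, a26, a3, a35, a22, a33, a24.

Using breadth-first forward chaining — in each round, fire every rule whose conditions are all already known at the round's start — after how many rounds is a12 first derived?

[1] (ii) [a26 → a15]; (viii) [a22 ∧ a3 → a20]; (ix) [a24 ∧ a36 → a18]. ⇒ new: a15, a20, a18.
[2] (iii) [a20 ∧ a36 → a23]; (v) [a18 → a31]; (xii) [a18 ∧ a39 → a30]. ⇒ new: a23, a31, a30.
[3] (xi) [a23 ∧ a15 → a25]. ⇒ new: a25.
[4] (vii) [a25 ∧ a31 → a12]. ⇒ new: a12.
a12 first appears in round 4.

4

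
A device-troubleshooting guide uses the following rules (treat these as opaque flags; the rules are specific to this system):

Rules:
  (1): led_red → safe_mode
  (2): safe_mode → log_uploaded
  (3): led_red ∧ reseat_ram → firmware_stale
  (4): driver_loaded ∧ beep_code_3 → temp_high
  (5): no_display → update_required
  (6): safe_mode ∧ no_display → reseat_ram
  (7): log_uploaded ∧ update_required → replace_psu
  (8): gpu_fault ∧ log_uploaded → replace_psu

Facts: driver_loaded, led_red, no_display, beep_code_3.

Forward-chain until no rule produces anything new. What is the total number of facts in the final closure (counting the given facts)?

Round 1 fires (1), (4), (5), giving safe_mode, temp_high, update_required.
Round 2 fires (2), (6), giving log_uploaded, reseat_ram.
Round 3 fires (3), (7), giving firmware_stale, replace_psu.
Closure: {beep_code_3, driver_loaded, firmware_stale, led_red, log_uploaded, no_display, replace_psu, reseat_ram, safe_mode, temp_high, update_required} — 11 facts.

11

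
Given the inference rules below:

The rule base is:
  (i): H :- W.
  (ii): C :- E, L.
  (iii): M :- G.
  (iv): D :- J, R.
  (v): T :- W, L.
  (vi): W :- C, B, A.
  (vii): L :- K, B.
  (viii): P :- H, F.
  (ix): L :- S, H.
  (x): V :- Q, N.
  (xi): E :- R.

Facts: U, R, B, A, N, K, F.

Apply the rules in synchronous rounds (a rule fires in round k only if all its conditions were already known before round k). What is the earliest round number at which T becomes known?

4

Round 1 fires (vii), (xi), giving L, E.
Round 2 fires (ii), giving C.
Round 3 fires (vi), giving W.
Round 4 fires (i), (v), giving H, T.
T first appears in round 4.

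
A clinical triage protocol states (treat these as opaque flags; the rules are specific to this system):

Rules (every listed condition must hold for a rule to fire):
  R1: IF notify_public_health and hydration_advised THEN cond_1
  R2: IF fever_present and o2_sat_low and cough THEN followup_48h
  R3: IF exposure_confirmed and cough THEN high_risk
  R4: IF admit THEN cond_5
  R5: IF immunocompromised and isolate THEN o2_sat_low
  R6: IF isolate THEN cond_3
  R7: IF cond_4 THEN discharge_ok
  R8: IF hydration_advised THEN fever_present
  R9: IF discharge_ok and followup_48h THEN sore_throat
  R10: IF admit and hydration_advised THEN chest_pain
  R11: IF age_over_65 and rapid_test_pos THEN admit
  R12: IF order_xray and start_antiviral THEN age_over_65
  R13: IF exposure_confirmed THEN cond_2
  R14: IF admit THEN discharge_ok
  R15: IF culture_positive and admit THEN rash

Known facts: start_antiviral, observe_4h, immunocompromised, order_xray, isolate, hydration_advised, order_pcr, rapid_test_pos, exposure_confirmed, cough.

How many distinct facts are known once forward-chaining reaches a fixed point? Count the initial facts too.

Round 1: R3 [IF exposure_confirmed and cough THEN high_risk]; R5 [IF immunocompromised and isolate THEN o2_sat_low]; R6 [IF isolate THEN cond_3]; R8 [IF hydration_advised THEN fever_present]; R12 [IF order_xray and start_antiviral THEN age_over_65]; R13 [IF exposure_confirmed THEN cond_2]. Adds high_risk, o2_sat_low, cond_3, fever_present, age_over_65, cond_2.
Round 2: R2 [IF fever_present and o2_sat_low and cough THEN followup_48h]; R11 [IF age_over_65 and rapid_test_pos THEN admit]. Adds followup_48h, admit.
Round 3: R4 [IF admit THEN cond_5]; R10 [IF admit and hydration_advised THEN chest_pain]; R14 [IF admit THEN discharge_ok]. Adds cond_5, chest_pain, discharge_ok.
Round 4: R9 [IF discharge_ok and followup_48h THEN sore_throat]. Adds sore_throat.
Closure: {admit, age_over_65, chest_pain, cond_2, cond_3, cond_5, cough, discharge_ok, exposure_confirmed, fever_present, followup_48h, high_risk, hydration_advised, immunocompromised, isolate, o2_sat_low, observe_4h, order_pcr, order_xray, rapid_test_pos, sore_throat, start_antiviral} — 22 facts.

22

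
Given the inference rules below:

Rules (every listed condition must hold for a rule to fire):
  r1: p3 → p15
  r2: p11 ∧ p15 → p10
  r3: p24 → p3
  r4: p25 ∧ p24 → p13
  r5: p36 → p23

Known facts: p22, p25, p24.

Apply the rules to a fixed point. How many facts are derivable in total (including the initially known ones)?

6

Round 1 fires r3, r4, giving p3, p13.
Round 2 fires r1, giving p15.
Closure: {p13, p15, p22, p24, p25, p3} — 6 facts.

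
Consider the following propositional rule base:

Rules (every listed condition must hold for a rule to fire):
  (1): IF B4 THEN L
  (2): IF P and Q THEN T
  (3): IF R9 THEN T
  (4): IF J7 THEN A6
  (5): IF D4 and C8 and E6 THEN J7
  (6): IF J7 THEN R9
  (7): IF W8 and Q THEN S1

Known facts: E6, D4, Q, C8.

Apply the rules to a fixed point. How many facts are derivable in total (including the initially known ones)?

Round 1 fires (5), giving J7.
Round 2 fires (4), (6), giving A6, R9.
Round 3 fires (3), giving T.
Closure: {A6, C8, D4, E6, J7, Q, R9, T} — 8 facts.

8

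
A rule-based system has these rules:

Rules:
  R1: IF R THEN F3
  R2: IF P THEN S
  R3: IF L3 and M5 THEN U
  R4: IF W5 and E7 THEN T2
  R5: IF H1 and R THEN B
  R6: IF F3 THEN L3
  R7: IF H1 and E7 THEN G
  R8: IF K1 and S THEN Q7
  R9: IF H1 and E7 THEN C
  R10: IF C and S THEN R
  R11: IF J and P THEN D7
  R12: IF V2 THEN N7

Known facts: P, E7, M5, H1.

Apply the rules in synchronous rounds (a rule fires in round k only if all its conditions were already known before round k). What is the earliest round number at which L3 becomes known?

4

Round 1 fires R2, R7, R9, giving S, G, C.
Round 2 fires R10, giving R.
Round 3 fires R1, R5, giving F3, B.
Round 4 fires R6, giving L3.
L3 first appears in round 4.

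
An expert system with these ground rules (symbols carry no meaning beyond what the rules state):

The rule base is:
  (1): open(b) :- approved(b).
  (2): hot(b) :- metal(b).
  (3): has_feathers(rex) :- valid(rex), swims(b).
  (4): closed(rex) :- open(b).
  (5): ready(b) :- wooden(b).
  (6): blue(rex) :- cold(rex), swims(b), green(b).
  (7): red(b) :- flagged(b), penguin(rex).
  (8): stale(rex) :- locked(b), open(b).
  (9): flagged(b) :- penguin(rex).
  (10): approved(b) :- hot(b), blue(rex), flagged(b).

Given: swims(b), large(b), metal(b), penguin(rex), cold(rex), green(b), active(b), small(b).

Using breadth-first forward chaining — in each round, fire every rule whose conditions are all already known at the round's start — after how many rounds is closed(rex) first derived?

4

Round 1 fires (2), (6), (9), giving hot(b), blue(rex), flagged(b).
Round 2 fires (7), (10), giving red(b), approved(b).
Round 3 fires (1), giving open(b).
Round 4 fires (4), giving closed(rex).
closed(rex) first appears in round 4.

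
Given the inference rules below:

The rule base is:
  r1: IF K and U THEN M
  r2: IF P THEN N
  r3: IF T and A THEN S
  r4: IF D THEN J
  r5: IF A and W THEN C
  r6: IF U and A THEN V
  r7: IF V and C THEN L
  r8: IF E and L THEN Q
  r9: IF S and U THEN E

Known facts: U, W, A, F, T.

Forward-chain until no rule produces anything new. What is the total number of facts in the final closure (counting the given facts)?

[1] r3 [IF T and A THEN S]; r5 [IF A and W THEN C]; r6 [IF U and A THEN V]. ⇒ new: S, C, V.
[2] r7 [IF V and C THEN L]; r9 [IF S and U THEN E]. ⇒ new: L, E.
[3] r8 [IF E and L THEN Q]. ⇒ new: Q.
Closure: {A, C, E, F, L, Q, S, T, U, V, W} — 11 facts.

11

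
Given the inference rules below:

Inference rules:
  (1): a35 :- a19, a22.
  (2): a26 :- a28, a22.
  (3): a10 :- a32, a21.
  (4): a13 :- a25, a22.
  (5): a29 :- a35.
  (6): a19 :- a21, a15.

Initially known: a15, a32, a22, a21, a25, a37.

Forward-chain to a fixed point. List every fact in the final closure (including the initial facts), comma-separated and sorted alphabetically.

a10, a13, a15, a19, a21, a22, a25, a29, a32, a35, a37

Round 1 — (3), (4), (6), derive a10, a13, a19.
Round 2 — (1), derive a35.
Round 3 — (5), derive a29.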